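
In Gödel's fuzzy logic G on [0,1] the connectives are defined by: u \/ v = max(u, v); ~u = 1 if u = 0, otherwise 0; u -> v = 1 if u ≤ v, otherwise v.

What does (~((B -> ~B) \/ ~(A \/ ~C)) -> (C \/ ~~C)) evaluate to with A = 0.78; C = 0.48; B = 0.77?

1.00

~B: Gödel ¬ of 0.77 = 0 (operand ≠ 0)
(B -> ~B): 0.77 > 0, so result = 0
~C: Gödel ¬ of 0.48 = 0 (operand ≠ 0)
(A \/ ~C) = max(0.78, 0) = 0.78
~(A \/ ~C): Gödel ¬ of 0.78 = 0 (operand ≠ 0)
((B -> ~B) \/ ~(A \/ ~C)) = max(0, 0) = 0
~((B -> ~B) \/ ~(A \/ ~C)): Gödel ¬ of 0 = 1 (operand is 0)
~C: Gödel ¬ of 0.48 = 0 (operand ≠ 0)
~~C: Gödel ¬ of 0 = 1 (operand is 0)
(C \/ ~~C) = max(0.48, 1) = 1
(~((B -> ~B) \/ ~(A \/ ~C)) -> (C \/ ~~C)): 1 ≤ 1, so result = 1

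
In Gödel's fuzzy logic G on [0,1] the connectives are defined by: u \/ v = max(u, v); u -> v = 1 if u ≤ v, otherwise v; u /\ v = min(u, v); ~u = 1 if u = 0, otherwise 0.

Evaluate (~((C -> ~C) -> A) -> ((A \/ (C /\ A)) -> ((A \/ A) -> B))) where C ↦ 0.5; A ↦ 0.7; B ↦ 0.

1.00

~C: Gödel ¬ of 0.5 = 0 (operand ≠ 0)
(C -> ~C): 0.5 > 0, so result = 0
((C -> ~C) -> A): 0 ≤ 0.7, so result = 1
~((C -> ~C) -> A): Gödel ¬ of 1 = 0 (operand ≠ 0)
(C /\ A) = min(0.5, 0.7) = 0.5
(A \/ (C /\ A)) = max(0.7, 0.5) = 0.7
(A \/ A) = max(0.7, 0.7) = 0.7
((A \/ A) -> B): 0.7 > 0, so result = 0
((A \/ (C /\ A)) -> ((A \/ A) -> B)): 0.7 > 0, so result = 0
(~((C -> ~C) -> A) -> ((A \/ (C /\ A)) -> ((A \/ A) -> B))): 0 ≤ 0, so result = 1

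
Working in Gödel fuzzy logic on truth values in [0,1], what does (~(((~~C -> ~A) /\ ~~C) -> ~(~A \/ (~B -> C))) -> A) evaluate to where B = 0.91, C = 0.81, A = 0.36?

~C: Gödel ¬ of 0.81 = 0 (operand ≠ 0)
~~C: Gödel ¬ of 0 = 1 (operand is 0)
~A: Gödel ¬ of 0.36 = 0 (operand ≠ 0)
(~~C -> ~A): 1 > 0, so result = 0
~C: Gödel ¬ of 0.81 = 0 (operand ≠ 0)
~~C: Gödel ¬ of 0 = 1 (operand is 0)
((~~C -> ~A) /\ ~~C) = min(0, 1) = 0
~A: Gödel ¬ of 0.36 = 0 (operand ≠ 0)
~B: Gödel ¬ of 0.91 = 0 (operand ≠ 0)
(~B -> C): 0 ≤ 0.81, so result = 1
(~A \/ (~B -> C)) = max(0, 1) = 1
~(~A \/ (~B -> C)): Gödel ¬ of 1 = 0 (operand ≠ 0)
(((~~C -> ~A) /\ ~~C) -> ~(~A \/ (~B -> C))): 0 ≤ 0, so result = 1
~(((~~C -> ~A) /\ ~~C) -> ~(~A \/ (~B -> C))): Gödel ¬ of 1 = 0 (operand ≠ 0)
(~(((~~C -> ~A) /\ ~~C) -> ~(~A \/ (~B -> C))) -> A): 0 ≤ 0.36, so result = 1

1.00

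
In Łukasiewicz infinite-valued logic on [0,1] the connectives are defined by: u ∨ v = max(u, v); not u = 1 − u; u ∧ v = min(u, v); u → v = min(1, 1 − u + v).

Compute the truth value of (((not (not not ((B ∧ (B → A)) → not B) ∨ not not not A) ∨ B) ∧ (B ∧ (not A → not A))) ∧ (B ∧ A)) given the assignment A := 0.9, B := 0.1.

(B → A): min(1, 1 − 0.1 + 0.9) = 1
(B ∧ (B → A)) = min(0.1, 1) = 0.1
not B: Łukasiewicz ¬ gives 1 − 0.1 = 0.9
((B ∧ (B → A)) → not B): min(1, 1 − 0.1 + 0.9) = 1
not ((B ∧ (B → A)) → not B): Łukasiewicz ¬ gives 1 − 1 = 0
not not ((B ∧ (B → A)) → not B): Łukasiewicz ¬ gives 1 − 0 = 1
not A: Łukasiewicz ¬ gives 1 − 0.9 = 0.1
not not A: Łukasiewicz ¬ gives 1 − 0.1 = 0.9
not not not A: Łukasiewicz ¬ gives 1 − 0.9 = 0.1
(not not ((B ∧ (B → A)) → not B) ∨ not not not A) = max(1, 0.1) = 1
not (not not ((B ∧ (B → A)) → not B) ∨ not not not A): Łukasiewicz ¬ gives 1 − 1 = 0
(not (not not ((B ∧ (B → A)) → not B) ∨ not not not A) ∨ B) = max(0, 0.1) = 0.1
not A: Łukasiewicz ¬ gives 1 − 0.9 = 0.1
not A: Łukasiewicz ¬ gives 1 − 0.9 = 0.1
(not A → not A): min(1, 1 − 0.1 + 0.1) = 1
(B ∧ (not A → not A)) = min(0.1, 1) = 0.1
((not (not not ((B ∧ (B → A)) → not B) ∨ not not not A) ∨ B) ∧ (B ∧ (not A → not A))) = min(0.1, 0.1) = 0.1
(B ∧ A) = min(0.1, 0.9) = 0.1
(((not (not not ((B ∧ (B → A)) → not B) ∨ not not not A) ∨ B) ∧ (B ∧ (not A → not A))) ∧ (B ∧ A)) = min(0.1, 0.1) = 0.1

0.10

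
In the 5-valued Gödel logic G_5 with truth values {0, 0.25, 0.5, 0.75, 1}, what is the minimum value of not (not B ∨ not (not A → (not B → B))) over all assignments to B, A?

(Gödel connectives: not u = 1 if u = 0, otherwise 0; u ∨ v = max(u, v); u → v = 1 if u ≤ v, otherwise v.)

The minimum is attained at B = 0, A = 0:
  not B: Gödel ¬ of 0 = 1 (operand is 0)
  not A: Gödel ¬ of 0 = 1 (operand is 0)
  not B: Gödel ¬ of 0 = 1 (operand is 0)
  (not B → B): 1 > 0, so result = 0
  (not A → (not B → B)): 1 > 0, so result = 0
  not (not A → (not B → B)): Gödel ¬ of 0 = 1 (operand is 0)
  (not B ∨ not (not A → (not B → B))) = max(1, 1) = 1
  not (not B ∨ not (not A → (not B → B))): Gödel ¬ of 1 = 0 (operand ≠ 0)
Checking all 25 assignments confirms none give a value below 0.00.

0.00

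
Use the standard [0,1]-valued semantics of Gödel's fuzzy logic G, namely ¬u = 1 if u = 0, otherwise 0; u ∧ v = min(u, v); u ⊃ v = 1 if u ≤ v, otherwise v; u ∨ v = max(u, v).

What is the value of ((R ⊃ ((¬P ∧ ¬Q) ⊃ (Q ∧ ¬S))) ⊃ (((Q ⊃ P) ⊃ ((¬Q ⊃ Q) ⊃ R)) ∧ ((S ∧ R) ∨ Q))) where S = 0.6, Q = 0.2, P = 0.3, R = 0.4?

0.40

¬P: Gödel ¬ of 0.3 = 0 (operand ≠ 0)
¬Q: Gödel ¬ of 0.2 = 0 (operand ≠ 0)
(¬P ∧ ¬Q) = min(0, 0) = 0
¬S: Gödel ¬ of 0.6 = 0 (operand ≠ 0)
(Q ∧ ¬S) = min(0.2, 0) = 0
((¬P ∧ ¬Q) ⊃ (Q ∧ ¬S)): 0 ≤ 0, so result = 1
(R ⊃ ((¬P ∧ ¬Q) ⊃ (Q ∧ ¬S))): 0.4 ≤ 1, so result = 1
(Q ⊃ P): 0.2 ≤ 0.3, so result = 1
¬Q: Gödel ¬ of 0.2 = 0 (operand ≠ 0)
(¬Q ⊃ Q): 0 ≤ 0.2, so result = 1
((¬Q ⊃ Q) ⊃ R): 1 > 0.4, so result = 0.4
((Q ⊃ P) ⊃ ((¬Q ⊃ Q) ⊃ R)): 1 > 0.4, so result = 0.4
(S ∧ R) = min(0.6, 0.4) = 0.4
((S ∧ R) ∨ Q) = max(0.4, 0.2) = 0.4
(((Q ⊃ P) ⊃ ((¬Q ⊃ Q) ⊃ R)) ∧ ((S ∧ R) ∨ Q)) = min(0.4, 0.4) = 0.4
((R ⊃ ((¬P ∧ ¬Q) ⊃ (Q ∧ ¬S))) ⊃ (((Q ⊃ P) ⊃ ((¬Q ⊃ Q) ⊃ R)) ∧ ((S ∧ R) ∨ Q))): 1 > 0.4, so result = 0.4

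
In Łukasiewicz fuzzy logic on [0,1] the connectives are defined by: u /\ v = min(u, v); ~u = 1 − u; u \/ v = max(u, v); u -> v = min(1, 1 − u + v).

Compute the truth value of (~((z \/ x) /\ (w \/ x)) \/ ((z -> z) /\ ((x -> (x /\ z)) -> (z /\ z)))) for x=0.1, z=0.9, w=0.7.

(z \/ x) = max(0.9, 0.1) = 0.9
(w \/ x) = max(0.7, 0.1) = 0.7
((z \/ x) /\ (w \/ x)) = min(0.9, 0.7) = 0.7
~((z \/ x) /\ (w \/ x)): Łukasiewicz ¬ gives 1 − 0.7 = 0.3
(z -> z): min(1, 1 − 0.9 + 0.9) = 1
(x /\ z) = min(0.1, 0.9) = 0.1
(x -> (x /\ z)): min(1, 1 − 0.1 + 0.1) = 1
(z /\ z) = min(0.9, 0.9) = 0.9
((x -> (x /\ z)) -> (z /\ z)): min(1, 1 − 1 + 0.9) = 0.9
((z -> z) /\ ((x -> (x /\ z)) -> (z /\ z))) = min(1, 0.9) = 0.9
(~((z \/ x) /\ (w \/ x)) \/ ((z -> z) /\ ((x -> (x /\ z)) -> (z /\ z)))) = max(0.3, 0.9) = 0.9

0.90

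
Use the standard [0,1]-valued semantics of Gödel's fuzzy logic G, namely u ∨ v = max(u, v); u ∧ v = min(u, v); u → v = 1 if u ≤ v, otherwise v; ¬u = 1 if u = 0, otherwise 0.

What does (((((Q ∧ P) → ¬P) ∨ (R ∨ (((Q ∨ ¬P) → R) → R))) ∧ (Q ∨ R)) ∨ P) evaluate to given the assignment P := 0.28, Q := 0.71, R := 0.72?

0.72

(Q ∧ P) = min(0.71, 0.28) = 0.28
¬P: Gödel ¬ of 0.28 = 0 (operand ≠ 0)
((Q ∧ P) → ¬P): 0.28 > 0, so result = 0
¬P: Gödel ¬ of 0.28 = 0 (operand ≠ 0)
(Q ∨ ¬P) = max(0.71, 0) = 0.71
((Q ∨ ¬P) → R): 0.71 ≤ 0.72, so result = 1
(((Q ∨ ¬P) → R) → R): 1 > 0.72, so result = 0.72
(R ∨ (((Q ∨ ¬P) → R) → R)) = max(0.72, 0.72) = 0.72
(((Q ∧ P) → ¬P) ∨ (R ∨ (((Q ∨ ¬P) → R) → R))) = max(0, 0.72) = 0.72
(Q ∨ R) = max(0.71, 0.72) = 0.72
((((Q ∧ P) → ¬P) ∨ (R ∨ (((Q ∨ ¬P) → R) → R))) ∧ (Q ∨ R)) = min(0.72, 0.72) = 0.72
(((((Q ∧ P) → ¬P) ∨ (R ∨ (((Q ∨ ¬P) → R) → R))) ∧ (Q ∨ R)) ∨ P) = max(0.72, 0.28) = 0.72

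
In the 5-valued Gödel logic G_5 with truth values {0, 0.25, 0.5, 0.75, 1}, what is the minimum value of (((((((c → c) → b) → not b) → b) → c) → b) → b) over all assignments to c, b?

0.25

The minimum is attained at c = 0, b = 0.25:
  (c → c): 0 ≤ 0, so result = 1
  ((c → c) → b): 1 > 0.25, so result = 0.25
  not b: Gödel ¬ of 0.25 = 0 (operand ≠ 0)
  (((c → c) → b) → not b): 0.25 > 0, so result = 0
  ((((c → c) → b) → not b) → b): 0 ≤ 0.25, so result = 1
  (((((c → c) → b) → not b) → b) → c): 1 > 0, so result = 0
  ((((((c → c) → b) → not b) → b) → c) → b): 0 ≤ 0.25, so result = 1
  (((((((c → c) → b) → not b) → b) → c) → b) → b): 1 > 0.25, so result = 0.25
Checking all 25 assignments confirms none give a value below 0.25.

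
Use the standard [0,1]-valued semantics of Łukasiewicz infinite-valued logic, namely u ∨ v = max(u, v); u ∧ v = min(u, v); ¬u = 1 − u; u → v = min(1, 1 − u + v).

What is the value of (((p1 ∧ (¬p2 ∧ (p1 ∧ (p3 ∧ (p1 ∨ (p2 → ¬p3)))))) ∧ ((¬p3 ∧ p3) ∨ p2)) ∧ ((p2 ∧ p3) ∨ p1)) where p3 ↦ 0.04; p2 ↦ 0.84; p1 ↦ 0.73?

0.04

¬p2: Łukasiewicz ¬ gives 1 − 0.84 = 0.16
¬p3: Łukasiewicz ¬ gives 1 − 0.04 = 0.96
(p2 → ¬p3): min(1, 1 − 0.84 + 0.96) = 1
(p1 ∨ (p2 → ¬p3)) = max(0.73, 1) = 1
(p3 ∧ (p1 ∨ (p2 → ¬p3))) = min(0.04, 1) = 0.04
(p1 ∧ (p3 ∧ (p1 ∨ (p2 → ¬p3)))) = min(0.73, 0.04) = 0.04
(¬p2 ∧ (p1 ∧ (p3 ∧ (p1 ∨ (p2 → ¬p3))))) = min(0.16, 0.04) = 0.04
(p1 ∧ (¬p2 ∧ (p1 ∧ (p3 ∧ (p1 ∨ (p2 → ¬p3)))))) = min(0.73, 0.04) = 0.04
¬p3: Łukasiewicz ¬ gives 1 − 0.04 = 0.96
(¬p3 ∧ p3) = min(0.96, 0.04) = 0.04
((¬p3 ∧ p3) ∨ p2) = max(0.04, 0.84) = 0.84
((p1 ∧ (¬p2 ∧ (p1 ∧ (p3 ∧ (p1 ∨ (p2 → ¬p3)))))) ∧ ((¬p3 ∧ p3) ∨ p2)) = min(0.04, 0.84) = 0.04
(p2 ∧ p3) = min(0.84, 0.04) = 0.04
((p2 ∧ p3) ∨ p1) = max(0.04, 0.73) = 0.73
(((p1 ∧ (¬p2 ∧ (p1 ∧ (p3 ∧ (p1 ∨ (p2 → ¬p3)))))) ∧ ((¬p3 ∧ p3) ∨ p2)) ∧ ((p2 ∧ p3) ∨ p1)) = min(0.04, 0.73) = 0.04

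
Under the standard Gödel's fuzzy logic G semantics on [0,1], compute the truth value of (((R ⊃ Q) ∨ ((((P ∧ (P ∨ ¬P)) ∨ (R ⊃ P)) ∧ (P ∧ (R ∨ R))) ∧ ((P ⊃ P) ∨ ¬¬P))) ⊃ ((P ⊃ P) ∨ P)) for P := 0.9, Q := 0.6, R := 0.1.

(R ⊃ Q): 0.1 ≤ 0.6, so result = 1
¬P: Gödel ¬ of 0.9 = 0 (operand ≠ 0)
(P ∨ ¬P) = max(0.9, 0) = 0.9
(P ∧ (P ∨ ¬P)) = min(0.9, 0.9) = 0.9
(R ⊃ P): 0.1 ≤ 0.9, so result = 1
((P ∧ (P ∨ ¬P)) ∨ (R ⊃ P)) = max(0.9, 1) = 1
(R ∨ R) = max(0.1, 0.1) = 0.1
(P ∧ (R ∨ R)) = min(0.9, 0.1) = 0.1
(((P ∧ (P ∨ ¬P)) ∨ (R ⊃ P)) ∧ (P ∧ (R ∨ R))) = min(1, 0.1) = 0.1
(P ⊃ P): 0.9 ≤ 0.9, so result = 1
¬P: Gödel ¬ of 0.9 = 0 (operand ≠ 0)
¬¬P: Gödel ¬ of 0 = 1 (operand is 0)
((P ⊃ P) ∨ ¬¬P) = max(1, 1) = 1
((((P ∧ (P ∨ ¬P)) ∨ (R ⊃ P)) ∧ (P ∧ (R ∨ R))) ∧ ((P ⊃ P) ∨ ¬¬P)) = min(0.1, 1) = 0.1
((R ⊃ Q) ∨ ((((P ∧ (P ∨ ¬P)) ∨ (R ⊃ P)) ∧ (P ∧ (R ∨ R))) ∧ ((P ⊃ P) ∨ ¬¬P))) = max(1, 0.1) = 1
(P ⊃ P): 0.9 ≤ 0.9, so result = 1
((P ⊃ P) ∨ P) = max(1, 0.9) = 1
(((R ⊃ Q) ∨ ((((P ∧ (P ∨ ¬P)) ∨ (R ⊃ P)) ∧ (P ∧ (R ∨ R))) ∧ ((P ⊃ P) ∨ ¬¬P))) ⊃ ((P ⊃ P) ∨ P)): 1 ≤ 1, so result = 1

1.00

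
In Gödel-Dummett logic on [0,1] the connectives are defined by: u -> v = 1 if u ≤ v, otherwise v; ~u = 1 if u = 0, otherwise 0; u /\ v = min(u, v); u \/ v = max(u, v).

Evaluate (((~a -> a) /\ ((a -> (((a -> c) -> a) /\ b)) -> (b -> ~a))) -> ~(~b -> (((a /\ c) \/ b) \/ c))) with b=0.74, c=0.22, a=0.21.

~a: Gödel ¬ of 0.21 = 0 (operand ≠ 0)
(~a -> a): 0 ≤ 0.21, so result = 1
(a -> c): 0.21 ≤ 0.22, so result = 1
((a -> c) -> a): 1 > 0.21, so result = 0.21
(((a -> c) -> a) /\ b) = min(0.21, 0.74) = 0.21
(a -> (((a -> c) -> a) /\ b)): 0.21 ≤ 0.21, so result = 1
~a: Gödel ¬ of 0.21 = 0 (operand ≠ 0)
(b -> ~a): 0.74 > 0, so result = 0
((a -> (((a -> c) -> a) /\ b)) -> (b -> ~a)): 1 > 0, so result = 0
((~a -> a) /\ ((a -> (((a -> c) -> a) /\ b)) -> (b -> ~a))) = min(1, 0) = 0
~b: Gödel ¬ of 0.74 = 0 (operand ≠ 0)
(a /\ c) = min(0.21, 0.22) = 0.21
((a /\ c) \/ b) = max(0.21, 0.74) = 0.74
(((a /\ c) \/ b) \/ c) = max(0.74, 0.22) = 0.74
(~b -> (((a /\ c) \/ b) \/ c)): 0 ≤ 0.74, so result = 1
~(~b -> (((a /\ c) \/ b) \/ c)): Gödel ¬ of 1 = 0 (operand ≠ 0)
(((~a -> a) /\ ((a -> (((a -> c) -> a) /\ b)) -> (b -> ~a))) -> ~(~b -> (((a /\ c) \/ b) \/ c))): 0 ≤ 0, so result = 1

1.00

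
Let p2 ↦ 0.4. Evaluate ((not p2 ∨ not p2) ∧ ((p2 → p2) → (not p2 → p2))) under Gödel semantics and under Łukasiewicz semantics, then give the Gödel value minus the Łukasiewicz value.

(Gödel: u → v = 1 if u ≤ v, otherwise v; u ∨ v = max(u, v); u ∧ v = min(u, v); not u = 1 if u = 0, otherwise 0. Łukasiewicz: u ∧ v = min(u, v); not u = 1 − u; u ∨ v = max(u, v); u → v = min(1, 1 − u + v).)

Gödel evaluation:
  not p2: Gödel ¬ of 0.4 = 0 (operand ≠ 0)
  not p2: Gödel ¬ of 0.4 = 0 (operand ≠ 0)
  (not p2 ∨ not p2) = max(0, 0) = 0
  (p2 → p2): 0.4 ≤ 0.4, so result = 1
  not p2: Gödel ¬ of 0.4 = 0 (operand ≠ 0)
  (not p2 → p2): 0 ≤ 0.4, so result = 1
  ((p2 → p2) → (not p2 → p2)): 1 ≤ 1, so result = 1
  ((not p2 ∨ not p2) ∧ ((p2 → p2) → (not p2 → p2))) = min(0, 1) = 0
  Gödel value = 0
Łukasiewicz evaluation:
  not p2: Łukasiewicz ¬ gives 1 − 0.4 = 0.6
  not p2: Łukasiewicz ¬ gives 1 − 0.4 = 0.6
  (not p2 ∨ not p2) = max(0.6, 0.6) = 0.6
  (p2 → p2): min(1, 1 − 0.4 + 0.4) = 1
  not p2: Łukasiewicz ¬ gives 1 − 0.4 = 0.6
  (not p2 → p2): min(1, 1 − 0.6 + 0.4) = 0.8
  ((p2 → p2) → (not p2 → p2)): min(1, 1 − 1 + 0.8) = 0.8
  ((not p2 ∨ not p2) ∧ ((p2 → p2) → (not p2 → p2))) = min(0.6, 0.8) = 0.6
  Łukasiewicz value = 0.6
Difference: 0 − 0.6 = -0.60

-0.60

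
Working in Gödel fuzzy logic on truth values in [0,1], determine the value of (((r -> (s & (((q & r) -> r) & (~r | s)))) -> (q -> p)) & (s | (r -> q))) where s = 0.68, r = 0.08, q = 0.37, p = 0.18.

(q & r) = min(0.37, 0.08) = 0.08
((q & r) -> r): 0.08 ≤ 0.08, so result = 1
~r: Gödel ¬ of 0.08 = 0 (operand ≠ 0)
(~r | s) = max(0, 0.68) = 0.68
(((q & r) -> r) & (~r | s)) = min(1, 0.68) = 0.68
(s & (((q & r) -> r) & (~r | s))) = min(0.68, 0.68) = 0.68
(r -> (s & (((q & r) -> r) & (~r | s)))): 0.08 ≤ 0.68, so result = 1
(q -> p): 0.37 > 0.18, so result = 0.18
((r -> (s & (((q & r) -> r) & (~r | s)))) -> (q -> p)): 1 > 0.18, so result = 0.18
(r -> q): 0.08 ≤ 0.37, so result = 1
(s | (r -> q)) = max(0.68, 1) = 1
(((r -> (s & (((q & r) -> r) & (~r | s)))) -> (q -> p)) & (s | (r -> q))) = min(0.18, 1) = 0.18

0.18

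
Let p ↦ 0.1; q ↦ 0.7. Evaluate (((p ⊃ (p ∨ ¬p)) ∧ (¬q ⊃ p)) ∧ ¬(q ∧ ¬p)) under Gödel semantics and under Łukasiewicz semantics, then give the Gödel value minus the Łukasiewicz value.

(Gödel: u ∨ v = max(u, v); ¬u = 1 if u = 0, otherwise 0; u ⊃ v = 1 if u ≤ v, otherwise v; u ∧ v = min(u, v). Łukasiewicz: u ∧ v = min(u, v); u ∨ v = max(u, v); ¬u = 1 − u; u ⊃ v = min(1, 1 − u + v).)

Gödel evaluation:
  ¬p: Gödel ¬ of 0.1 = 0 (operand ≠ 0)
  (p ∨ ¬p) = max(0.1, 0) = 0.1
  (p ⊃ (p ∨ ¬p)): 0.1 ≤ 0.1, so result = 1
  ¬q: Gödel ¬ of 0.7 = 0 (operand ≠ 0)
  (¬q ⊃ p): 0 ≤ 0.1, so result = 1
  ((p ⊃ (p ∨ ¬p)) ∧ (¬q ⊃ p)) = min(1, 1) = 1
  ¬p: Gödel ¬ of 0.1 = 0 (operand ≠ 0)
  (q ∧ ¬p) = min(0.7, 0) = 0
  ¬(q ∧ ¬p): Gödel ¬ of 0 = 1 (operand is 0)
  (((p ⊃ (p ∨ ¬p)) ∧ (¬q ⊃ p)) ∧ ¬(q ∧ ¬p)) = min(1, 1) = 1
  Gödel value = 1
Łukasiewicz evaluation:
  ¬p: Łukasiewicz ¬ gives 1 − 0.1 = 0.9
  (p ∨ ¬p) = max(0.1, 0.9) = 0.9
  (p ⊃ (p ∨ ¬p)): min(1, 1 − 0.1 + 0.9) = 1
  ¬q: Łukasiewicz ¬ gives 1 − 0.7 = 0.3
  (¬q ⊃ p): min(1, 1 − 0.3 + 0.1) = 0.8
  ((p ⊃ (p ∨ ¬p)) ∧ (¬q ⊃ p)) = min(1, 0.8) = 0.8
  ¬p: Łukasiewicz ¬ gives 1 − 0.1 = 0.9
  (q ∧ ¬p) = min(0.7, 0.9) = 0.7
  ¬(q ∧ ¬p): Łukasiewicz ¬ gives 1 − 0.7 = 0.3
  (((p ⊃ (p ∨ ¬p)) ∧ (¬q ⊃ p)) ∧ ¬(q ∧ ¬p)) = min(0.8, 0.3) = 0.3
  Łukasiewicz value = 0.3
Difference: 1 − 0.3 = 0.70

0.70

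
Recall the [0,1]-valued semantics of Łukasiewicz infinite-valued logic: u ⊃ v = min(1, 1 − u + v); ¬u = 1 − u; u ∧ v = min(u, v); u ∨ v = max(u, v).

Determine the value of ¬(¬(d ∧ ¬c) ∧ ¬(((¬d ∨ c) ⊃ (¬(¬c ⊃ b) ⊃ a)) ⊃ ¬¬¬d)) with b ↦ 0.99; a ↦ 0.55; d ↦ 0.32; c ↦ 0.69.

0.68

¬c: Łukasiewicz ¬ gives 1 − 0.69 = 0.31
(d ∧ ¬c) = min(0.32, 0.31) = 0.31
¬(d ∧ ¬c): Łukasiewicz ¬ gives 1 − 0.31 = 0.69
¬d: Łukasiewicz ¬ gives 1 − 0.32 = 0.68
(¬d ∨ c) = max(0.68, 0.69) = 0.69
¬c: Łukasiewicz ¬ gives 1 − 0.69 = 0.31
(¬c ⊃ b): min(1, 1 − 0.31 + 0.99) = 1
¬(¬c ⊃ b): Łukasiewicz ¬ gives 1 − 1 = 0
(¬(¬c ⊃ b) ⊃ a): min(1, 1 − 0 + 0.55) = 1
((¬d ∨ c) ⊃ (¬(¬c ⊃ b) ⊃ a)): min(1, 1 − 0.69 + 1) = 1
¬d: Łukasiewicz ¬ gives 1 − 0.32 = 0.68
¬¬d: Łukasiewicz ¬ gives 1 − 0.68 = 0.32
¬¬¬d: Łukasiewicz ¬ gives 1 − 0.32 = 0.68
(((¬d ∨ c) ⊃ (¬(¬c ⊃ b) ⊃ a)) ⊃ ¬¬¬d): min(1, 1 − 1 + 0.68) = 0.68
¬(((¬d ∨ c) ⊃ (¬(¬c ⊃ b) ⊃ a)) ⊃ ¬¬¬d): Łukasiewicz ¬ gives 1 − 0.68 = 0.32
(¬(d ∧ ¬c) ∧ ¬(((¬d ∨ c) ⊃ (¬(¬c ⊃ b) ⊃ a)) ⊃ ¬¬¬d)) = min(0.69, 0.32) = 0.32
¬(¬(d ∧ ¬c) ∧ ¬(((¬d ∨ c) ⊃ (¬(¬c ⊃ b) ⊃ a)) ⊃ ¬¬¬d)): Łukasiewicz ¬ gives 1 − 0.32 = 0.68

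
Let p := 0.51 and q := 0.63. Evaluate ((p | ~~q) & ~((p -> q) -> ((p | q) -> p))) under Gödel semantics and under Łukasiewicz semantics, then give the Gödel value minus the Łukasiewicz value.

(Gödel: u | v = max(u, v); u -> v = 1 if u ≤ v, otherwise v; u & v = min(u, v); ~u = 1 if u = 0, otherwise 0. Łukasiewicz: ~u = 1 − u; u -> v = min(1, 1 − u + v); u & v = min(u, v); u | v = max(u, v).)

Gödel evaluation:
  ~q: Gödel ¬ of 0.63 = 0 (operand ≠ 0)
  ~~q: Gödel ¬ of 0 = 1 (operand is 0)
  (p | ~~q) = max(0.51, 1) = 1
  (p -> q): 0.51 ≤ 0.63, so result = 1
  (p | q) = max(0.51, 0.63) = 0.63
  ((p | q) -> p): 0.63 > 0.51, so result = 0.51
  ((p -> q) -> ((p | q) -> p)): 1 > 0.51, so result = 0.51
  ~((p -> q) -> ((p | q) -> p)): Gödel ¬ of 0.51 = 0 (operand ≠ 0)
  ((p | ~~q) & ~((p -> q) -> ((p | q) -> p))) = min(1, 0) = 0
  Gödel value = 0
Łukasiewicz evaluation:
  ~q: Łukasiewicz ¬ gives 1 − 0.63 = 0.37
  ~~q: Łukasiewicz ¬ gives 1 − 0.37 = 0.63
  (p | ~~q) = max(0.51, 0.63) = 0.63
  (p -> q): min(1, 1 − 0.51 + 0.63) = 1
  (p | q) = max(0.51, 0.63) = 0.63
  ((p | q) -> p): min(1, 1 − 0.63 + 0.51) = 0.88
  ((p -> q) -> ((p | q) -> p)): min(1, 1 − 1 + 0.88) = 0.88
  ~((p -> q) -> ((p | q) -> p)): Łukasiewicz ¬ gives 1 − 0.88 = 0.12
  ((p | ~~q) & ~((p -> q) -> ((p | q) -> p))) = min(0.63, 0.12) = 0.12
  Łukasiewicz value = 0.12
Difference: 0 − 0.12 = -0.12

-0.12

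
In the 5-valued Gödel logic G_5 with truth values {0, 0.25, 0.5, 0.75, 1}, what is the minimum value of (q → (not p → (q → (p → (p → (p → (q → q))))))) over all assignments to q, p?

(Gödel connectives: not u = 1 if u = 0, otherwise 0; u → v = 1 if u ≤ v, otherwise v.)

Every assignment gives 1. For instance at q = 0, p = 0:
  not p: Gödel ¬ of 0 = 1 (operand is 0)
  (q → q): 0 ≤ 0, so result = 1
  (p → (q → q)): 0 ≤ 1, so result = 1
  (p → (p → (q → q))): 0 ≤ 1, so result = 1
  (p → (p → (p → (q → q)))): 0 ≤ 1, so result = 1
  (q → (p → (p → (p → (q → q))))): 0 ≤ 1, so result = 1
  (not p → (q → (p → (p → (p → (q → q)))))): 1 ≤ 1, so result = 1
  (q → (not p → (q → (p → (p → (p → (q → q))))))): 0 ≤ 1, so result = 1
All 25 assignments give value 1 — the formula is a G_5-tautology.

1.00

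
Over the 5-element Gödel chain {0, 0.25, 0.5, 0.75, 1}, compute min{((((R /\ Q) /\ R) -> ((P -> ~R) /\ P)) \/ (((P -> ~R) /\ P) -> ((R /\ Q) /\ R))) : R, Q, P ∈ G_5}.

Every assignment gives 1. For instance at R = 0, Q = 0, P = 0:
  (R /\ Q) = min(0, 0) = 0
  ((R /\ Q) /\ R) = min(0, 0) = 0
  ~R: Gödel ¬ of 0 = 1 (operand is 0)
  (P -> ~R): 0 ≤ 1, so result = 1
  ((P -> ~R) /\ P) = min(1, 0) = 0
  (((R /\ Q) /\ R) -> ((P -> ~R) /\ P)): 0 ≤ 0, so result = 1
  ~R: Gödel ¬ of 0 = 1 (operand is 0)
  (P -> ~R): 0 ≤ 1, so result = 1
  ((P -> ~R) /\ P) = min(1, 0) = 0
  (R /\ Q) = min(0, 0) = 0
  ((R /\ Q) /\ R) = min(0, 0) = 0
  (((P -> ~R) /\ P) -> ((R /\ Q) /\ R)): 0 ≤ 0, so result = 1
  ((((R /\ Q) /\ R) -> ((P -> ~R) /\ P)) \/ (((P -> ~R) /\ P) -> ((R /\ Q) /\ R))) = max(1, 1) = 1
All 125 assignments give value 1 — the formula is a G_5-tautology.

1.00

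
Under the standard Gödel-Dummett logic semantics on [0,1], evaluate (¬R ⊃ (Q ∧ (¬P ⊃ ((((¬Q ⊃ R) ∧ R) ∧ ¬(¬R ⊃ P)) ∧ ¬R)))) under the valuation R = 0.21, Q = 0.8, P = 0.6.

¬R: Gödel ¬ of 0.21 = 0 (operand ≠ 0)
¬P: Gödel ¬ of 0.6 = 0 (operand ≠ 0)
¬Q: Gödel ¬ of 0.8 = 0 (operand ≠ 0)
(¬Q ⊃ R): 0 ≤ 0.21, so result = 1
((¬Q ⊃ R) ∧ R) = min(1, 0.21) = 0.21
¬R: Gödel ¬ of 0.21 = 0 (operand ≠ 0)
(¬R ⊃ P): 0 ≤ 0.6, so result = 1
¬(¬R ⊃ P): Gödel ¬ of 1 = 0 (operand ≠ 0)
(((¬Q ⊃ R) ∧ R) ∧ ¬(¬R ⊃ P)) = min(0.21, 0) = 0
¬R: Gödel ¬ of 0.21 = 0 (operand ≠ 0)
((((¬Q ⊃ R) ∧ R) ∧ ¬(¬R ⊃ P)) ∧ ¬R) = min(0, 0) = 0
(¬P ⊃ ((((¬Q ⊃ R) ∧ R) ∧ ¬(¬R ⊃ P)) ∧ ¬R)): 0 ≤ 0, so result = 1
(Q ∧ (¬P ⊃ ((((¬Q ⊃ R) ∧ R) ∧ ¬(¬R ⊃ P)) ∧ ¬R))) = min(0.8, 1) = 0.8
(¬R ⊃ (Q ∧ (¬P ⊃ ((((¬Q ⊃ R) ∧ R) ∧ ¬(¬R ⊃ P)) ∧ ¬R)))): 0 ≤ 0.8, so result = 1

1.00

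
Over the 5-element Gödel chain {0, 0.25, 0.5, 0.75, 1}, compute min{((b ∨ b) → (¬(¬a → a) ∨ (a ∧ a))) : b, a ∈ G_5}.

The minimum is attained at b = 0.5, a = 0.25:
  (b ∨ b) = max(0.5, 0.5) = 0.5
  ¬a: Gödel ¬ of 0.25 = 0 (operand ≠ 0)
  (¬a → a): 0 ≤ 0.25, so result = 1
  ¬(¬a → a): Gödel ¬ of 1 = 0 (operand ≠ 0)
  (a ∧ a) = min(0.25, 0.25) = 0.25
  (¬(¬a → a) ∨ (a ∧ a)) = max(0, 0.25) = 0.25
  ((b ∨ b) → (¬(¬a → a) ∨ (a ∧ a))): 0.5 > 0.25, so result = 0.25
Checking all 25 assignments confirms none give a value below 0.25.

0.25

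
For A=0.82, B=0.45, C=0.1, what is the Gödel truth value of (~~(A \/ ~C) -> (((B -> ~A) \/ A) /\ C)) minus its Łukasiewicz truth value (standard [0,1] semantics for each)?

-0.10

Gödel evaluation:
  ~C: Gödel ¬ of 0.1 = 0 (operand ≠ 0)
  (A \/ ~C) = max(0.82, 0) = 0.82
  ~(A \/ ~C): Gödel ¬ of 0.82 = 0 (operand ≠ 0)
  ~~(A \/ ~C): Gödel ¬ of 0 = 1 (operand is 0)
  ~A: Gödel ¬ of 0.82 = 0 (operand ≠ 0)
  (B -> ~A): 0.45 > 0, so result = 0
  ((B -> ~A) \/ A) = max(0, 0.82) = 0.82
  (((B -> ~A) \/ A) /\ C) = min(0.82, 0.1) = 0.1
  (~~(A \/ ~C) -> (((B -> ~A) \/ A) /\ C)): 1 > 0.1, so result = 0.1
  Gödel value = 0.1
Łukasiewicz evaluation:
  ~C: Łukasiewicz ¬ gives 1 − 0.1 = 0.9
  (A \/ ~C) = max(0.82, 0.9) = 0.9
  ~(A \/ ~C): Łukasiewicz ¬ gives 1 − 0.9 = 0.1
  ~~(A \/ ~C): Łukasiewicz ¬ gives 1 − 0.1 = 0.9
  ~A: Łukasiewicz ¬ gives 1 − 0.82 = 0.18
  (B -> ~A): min(1, 1 − 0.45 + 0.18) = 0.73
  ((B -> ~A) \/ A) = max(0.73, 0.82) = 0.82
  (((B -> ~A) \/ A) /\ C) = min(0.82, 0.1) = 0.1
  (~~(A \/ ~C) -> (((B -> ~A) \/ A) /\ C)): min(1, 1 − 0.9 + 0.1) = 0.2
  Łukasiewicz value = 0.2
Difference: 0.1 − 0.2 = -0.10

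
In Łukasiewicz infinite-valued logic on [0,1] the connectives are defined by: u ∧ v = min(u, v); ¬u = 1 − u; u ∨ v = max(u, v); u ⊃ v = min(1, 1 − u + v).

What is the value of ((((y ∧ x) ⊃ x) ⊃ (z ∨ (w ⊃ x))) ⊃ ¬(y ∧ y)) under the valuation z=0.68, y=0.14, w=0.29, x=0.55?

0.86

(y ∧ x) = min(0.14, 0.55) = 0.14
((y ∧ x) ⊃ x): min(1, 1 − 0.14 + 0.55) = 1
(w ⊃ x): min(1, 1 − 0.29 + 0.55) = 1
(z ∨ (w ⊃ x)) = max(0.68, 1) = 1
(((y ∧ x) ⊃ x) ⊃ (z ∨ (w ⊃ x))): min(1, 1 − 1 + 1) = 1
(y ∧ y) = min(0.14, 0.14) = 0.14
¬(y ∧ y): Łukasiewicz ¬ gives 1 − 0.14 = 0.86
((((y ∧ x) ⊃ x) ⊃ (z ∨ (w ⊃ x))) ⊃ ¬(y ∧ y)): min(1, 1 − 1 + 0.86) = 0.86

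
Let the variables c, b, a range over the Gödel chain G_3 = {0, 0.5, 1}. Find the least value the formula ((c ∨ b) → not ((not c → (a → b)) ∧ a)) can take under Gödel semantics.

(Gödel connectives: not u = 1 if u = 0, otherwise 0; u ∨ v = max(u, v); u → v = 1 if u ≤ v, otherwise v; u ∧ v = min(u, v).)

The minimum is attained at c = 0, b = 0.5, a = 0.5:
  (c ∨ b) = max(0, 0.5) = 0.5
  not c: Gödel ¬ of 0 = 1 (operand is 0)
  (a → b): 0.5 ≤ 0.5, so result = 1
  (not c → (a → b)): 1 ≤ 1, so result = 1
  ((not c → (a → b)) ∧ a) = min(1, 0.5) = 0.5
  not ((not c → (a → b)) ∧ a): Gödel ¬ of 0.5 = 0 (operand ≠ 0)
  ((c ∨ b) → not ((not c → (a → b)) ∧ a)): 0.5 > 0, so result = 0
Checking all 27 assignments confirms none give a value below 0.00.

0.00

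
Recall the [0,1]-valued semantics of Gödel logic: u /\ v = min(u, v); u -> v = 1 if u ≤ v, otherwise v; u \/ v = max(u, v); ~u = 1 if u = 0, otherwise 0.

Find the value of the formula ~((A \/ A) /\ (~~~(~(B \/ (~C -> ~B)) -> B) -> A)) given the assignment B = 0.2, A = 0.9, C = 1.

(A \/ A) = max(0.9, 0.9) = 0.9
~C: Gödel ¬ of 1 = 0 (operand ≠ 0)
~B: Gödel ¬ of 0.2 = 0 (operand ≠ 0)
(~C -> ~B): 0 ≤ 0, so result = 1
(B \/ (~C -> ~B)) = max(0.2, 1) = 1
~(B \/ (~C -> ~B)): Gödel ¬ of 1 = 0 (operand ≠ 0)
(~(B \/ (~C -> ~B)) -> B): 0 ≤ 0.2, so result = 1
~(~(B \/ (~C -> ~B)) -> B): Gödel ¬ of 1 = 0 (operand ≠ 0)
~~(~(B \/ (~C -> ~B)) -> B): Gödel ¬ of 0 = 1 (operand is 0)
~~~(~(B \/ (~C -> ~B)) -> B): Gödel ¬ of 1 = 0 (operand ≠ 0)
(~~~(~(B \/ (~C -> ~B)) -> B) -> A): 0 ≤ 0.9, so result = 1
((A \/ A) /\ (~~~(~(B \/ (~C -> ~B)) -> B) -> A)) = min(0.9, 1) = 0.9
~((A \/ A) /\ (~~~(~(B \/ (~C -> ~B)) -> B) -> A)): Gödel ¬ of 0.9 = 0 (operand ≠ 0)

0.00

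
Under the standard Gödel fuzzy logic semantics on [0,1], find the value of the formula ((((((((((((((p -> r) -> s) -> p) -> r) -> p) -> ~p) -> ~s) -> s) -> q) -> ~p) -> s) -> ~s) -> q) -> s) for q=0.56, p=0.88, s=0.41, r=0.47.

0.41

(p -> r): 0.88 > 0.47, so result = 0.47
((p -> r) -> s): 0.47 > 0.41, so result = 0.41
(((p -> r) -> s) -> p): 0.41 ≤ 0.88, so result = 1
((((p -> r) -> s) -> p) -> r): 1 > 0.47, so result = 0.47
(((((p -> r) -> s) -> p) -> r) -> p): 0.47 ≤ 0.88, so result = 1
~p: Gödel ¬ of 0.88 = 0 (operand ≠ 0)
((((((p -> r) -> s) -> p) -> r) -> p) -> ~p): 1 > 0, so result = 0
~s: Gödel ¬ of 0.41 = 0 (operand ≠ 0)
(((((((p -> r) -> s) -> p) -> r) -> p) -> ~p) -> ~s): 0 ≤ 0, so result = 1
((((((((p -> r) -> s) -> p) -> r) -> p) -> ~p) -> ~s) -> s): 1 > 0.41, so result = 0.41
(((((((((p -> r) -> s) -> p) -> r) -> p) -> ~p) -> ~s) -> s) -> q): 0.41 ≤ 0.56, so result = 1
~p: Gödel ¬ of 0.88 = 0 (operand ≠ 0)
((((((((((p -> r) -> s) -> p) -> r) -> p) -> ~p) -> ~s) -> s) -> q) -> ~p): 1 > 0, so result = 0
(((((((((((p -> r) -> s) -> p) -> r) -> p) -> ~p) -> ~s) -> s) -> q) -> ~p) -> s): 0 ≤ 0.41, so result = 1
~s: Gödel ¬ of 0.41 = 0 (operand ≠ 0)
((((((((((((p -> r) -> s) -> p) -> r) -> p) -> ~p) -> ~s) -> s) -> q) -> ~p) -> s) -> ~s): 1 > 0, so result = 0
(((((((((((((p -> r) -> s) -> p) -> r) -> p) -> ~p) -> ~s) -> s) -> q) -> ~p) -> s) -> ~s) -> q): 0 ≤ 0.56, so result = 1
((((((((((((((p -> r) -> s) -> p) -> r) -> p) -> ~p) -> ~s) -> s) -> q) -> ~p) -> s) -> ~s) -> q) -> s): 1 > 0.41, so result = 0.41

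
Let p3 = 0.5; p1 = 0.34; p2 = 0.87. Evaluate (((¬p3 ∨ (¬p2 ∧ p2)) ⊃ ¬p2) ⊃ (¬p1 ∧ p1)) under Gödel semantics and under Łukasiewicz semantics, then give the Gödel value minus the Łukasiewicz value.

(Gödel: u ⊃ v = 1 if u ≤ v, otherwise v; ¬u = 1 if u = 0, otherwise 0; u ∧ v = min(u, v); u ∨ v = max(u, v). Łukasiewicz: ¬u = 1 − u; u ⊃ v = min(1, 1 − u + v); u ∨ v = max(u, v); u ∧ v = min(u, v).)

Gödel evaluation:
  ¬p3: Gödel ¬ of 0.5 = 0 (operand ≠ 0)
  ¬p2: Gödel ¬ of 0.87 = 0 (operand ≠ 0)
  (¬p2 ∧ p2) = min(0, 0.87) = 0
  (¬p3 ∨ (¬p2 ∧ p2)) = max(0, 0) = 0
  ¬p2: Gödel ¬ of 0.87 = 0 (operand ≠ 0)
  ((¬p3 ∨ (¬p2 ∧ p2)) ⊃ ¬p2): 0 ≤ 0, so result = 1
  ¬p1: Gödel ¬ of 0.34 = 0 (operand ≠ 0)
  (¬p1 ∧ p1) = min(0, 0.34) = 0
  (((¬p3 ∨ (¬p2 ∧ p2)) ⊃ ¬p2) ⊃ (¬p1 ∧ p1)): 1 > 0, so result = 0
  Gödel value = 0
Łukasiewicz evaluation:
  ¬p3: Łukasiewicz ¬ gives 1 − 0.5 = 0.5
  ¬p2: Łukasiewicz ¬ gives 1 − 0.87 = 0.13
  (¬p2 ∧ p2) = min(0.13, 0.87) = 0.13
  (¬p3 ∨ (¬p2 ∧ p2)) = max(0.5, 0.13) = 0.5
  ¬p2: Łukasiewicz ¬ gives 1 − 0.87 = 0.13
  ((¬p3 ∨ (¬p2 ∧ p2)) ⊃ ¬p2): min(1, 1 − 0.5 + 0.13) = 0.63
  ¬p1: Łukasiewicz ¬ gives 1 − 0.34 = 0.66
  (¬p1 ∧ p1) = min(0.66, 0.34) = 0.34
  (((¬p3 ∨ (¬p2 ∧ p2)) ⊃ ¬p2) ⊃ (¬p1 ∧ p1)): min(1, 1 − 0.63 + 0.34) = 0.71
  Łukasiewicz value = 0.71
Difference: 0 − 0.71 = -0.71

-0.71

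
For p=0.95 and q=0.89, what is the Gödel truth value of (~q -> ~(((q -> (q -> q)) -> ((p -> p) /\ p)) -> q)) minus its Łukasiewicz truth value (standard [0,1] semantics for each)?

0.05

Gödel evaluation:
  ~q: Gödel ¬ of 0.89 = 0 (operand ≠ 0)
  (q -> q): 0.89 ≤ 0.89, so result = 1
  (q -> (q -> q)): 0.89 ≤ 1, so result = 1
  (p -> p): 0.95 ≤ 0.95, so result = 1
  ((p -> p) /\ p) = min(1, 0.95) = 0.95
  ((q -> (q -> q)) -> ((p -> p) /\ p)): 1 > 0.95, so result = 0.95
  (((q -> (q -> q)) -> ((p -> p) /\ p)) -> q): 0.95 > 0.89, so result = 0.89
  ~(((q -> (q -> q)) -> ((p -> p) /\ p)) -> q): Gödel ¬ of 0.89 = 0 (operand ≠ 0)
  (~q -> ~(((q -> (q -> q)) -> ((p -> p) /\ p)) -> q)): 0 ≤ 0, so result = 1
  Gödel value = 1
Łukasiewicz evaluation:
  ~q: Łukasiewicz ¬ gives 1 − 0.89 = 0.11
  (q -> q): min(1, 1 − 0.89 + 0.89) = 1
  (q -> (q -> q)): min(1, 1 − 0.89 + 1) = 1
  (p -> p): min(1, 1 − 0.95 + 0.95) = 1
  ((p -> p) /\ p) = min(1, 0.95) = 0.95
  ((q -> (q -> q)) -> ((p -> p) /\ p)): min(1, 1 − 1 + 0.95) = 0.95
  (((q -> (q -> q)) -> ((p -> p) /\ p)) -> q): min(1, 1 − 0.95 + 0.89) = 0.94
  ~(((q -> (q -> q)) -> ((p -> p) /\ p)) -> q): Łukasiewicz ¬ gives 1 − 0.94 = 0.06
  (~q -> ~(((q -> (q -> q)) -> ((p -> p) /\ p)) -> q)): min(1, 1 − 0.11 + 0.06) = 0.95
  Łukasiewicz value = 0.95
Difference: 1 − 0.95 = 0.05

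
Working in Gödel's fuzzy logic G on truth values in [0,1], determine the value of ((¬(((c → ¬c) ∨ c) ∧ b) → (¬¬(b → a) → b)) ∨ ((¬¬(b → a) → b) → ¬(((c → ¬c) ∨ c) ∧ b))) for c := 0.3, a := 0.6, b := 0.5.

1.00

¬c: Gödel ¬ of 0.3 = 0 (operand ≠ 0)
(c → ¬c): 0.3 > 0, so result = 0
((c → ¬c) ∨ c) = max(0, 0.3) = 0.3
(((c → ¬c) ∨ c) ∧ b) = min(0.3, 0.5) = 0.3
¬(((c → ¬c) ∨ c) ∧ b): Gödel ¬ of 0.3 = 0 (operand ≠ 0)
(b → a): 0.5 ≤ 0.6, so result = 1
¬(b → a): Gödel ¬ of 1 = 0 (operand ≠ 0)
¬¬(b → a): Gödel ¬ of 0 = 1 (operand is 0)
(¬¬(b → a) → b): 1 > 0.5, so result = 0.5
(¬(((c → ¬c) ∨ c) ∧ b) → (¬¬(b → a) → b)): 0 ≤ 0.5, so result = 1
(b → a): 0.5 ≤ 0.6, so result = 1
¬(b → a): Gödel ¬ of 1 = 0 (operand ≠ 0)
¬¬(b → a): Gödel ¬ of 0 = 1 (operand is 0)
(¬¬(b → a) → b): 1 > 0.5, so result = 0.5
¬c: Gödel ¬ of 0.3 = 0 (operand ≠ 0)
(c → ¬c): 0.3 > 0, so result = 0
((c → ¬c) ∨ c) = max(0, 0.3) = 0.3
(((c → ¬c) ∨ c) ∧ b) = min(0.3, 0.5) = 0.3
¬(((c → ¬c) ∨ c) ∧ b): Gödel ¬ of 0.3 = 0 (operand ≠ 0)
((¬¬(b → a) → b) → ¬(((c → ¬c) ∨ c) ∧ b)): 0.5 > 0, so result = 0
((¬(((c → ¬c) ∨ c) ∧ b) → (¬¬(b → a) → b)) ∨ ((¬¬(b → a) → b) → ¬(((c → ¬c) ∨ c) ∧ b))) = max(1, 0) = 1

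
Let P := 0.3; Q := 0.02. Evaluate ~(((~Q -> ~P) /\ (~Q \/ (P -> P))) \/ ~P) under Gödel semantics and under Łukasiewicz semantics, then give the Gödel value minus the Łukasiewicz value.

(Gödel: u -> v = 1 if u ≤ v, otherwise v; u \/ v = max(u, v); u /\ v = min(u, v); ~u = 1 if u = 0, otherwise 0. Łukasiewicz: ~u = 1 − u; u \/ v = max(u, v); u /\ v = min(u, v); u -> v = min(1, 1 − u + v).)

Gödel evaluation:
  ~Q: Gödel ¬ of 0.02 = 0 (operand ≠ 0)
  ~P: Gödel ¬ of 0.3 = 0 (operand ≠ 0)
  (~Q -> ~P): 0 ≤ 0, so result = 1
  ~Q: Gödel ¬ of 0.02 = 0 (operand ≠ 0)
  (P -> P): 0.3 ≤ 0.3, so result = 1
  (~Q \/ (P -> P)) = max(0, 1) = 1
  ((~Q -> ~P) /\ (~Q \/ (P -> P))) = min(1, 1) = 1
  ~P: Gödel ¬ of 0.3 = 0 (operand ≠ 0)
  (((~Q -> ~P) /\ (~Q \/ (P -> P))) \/ ~P) = max(1, 0) = 1
  ~(((~Q -> ~P) /\ (~Q \/ (P -> P))) \/ ~P): Gödel ¬ of 1 = 0 (operand ≠ 0)
  Gödel value = 0
Łukasiewicz evaluation:
  ~Q: Łukasiewicz ¬ gives 1 − 0.02 = 0.98
  ~P: Łukasiewicz ¬ gives 1 − 0.3 = 0.7
  (~Q -> ~P): min(1, 1 − 0.98 + 0.7) = 0.72
  ~Q: Łukasiewicz ¬ gives 1 − 0.02 = 0.98
  (P -> P): min(1, 1 − 0.3 + 0.3) = 1
  (~Q \/ (P -> P)) = max(0.98, 1) = 1
  ((~Q -> ~P) /\ (~Q \/ (P -> P))) = min(0.72, 1) = 0.72
  ~P: Łukasiewicz ¬ gives 1 − 0.3 = 0.7
  (((~Q -> ~P) /\ (~Q \/ (P -> P))) \/ ~P) = max(0.72, 0.7) = 0.72
  ~(((~Q -> ~P) /\ (~Q \/ (P -> P))) \/ ~P): Łukasiewicz ¬ gives 1 − 0.72 = 0.28
  Łukasiewicz value = 0.28
Difference: 0 − 0.28 = -0.28

-0.28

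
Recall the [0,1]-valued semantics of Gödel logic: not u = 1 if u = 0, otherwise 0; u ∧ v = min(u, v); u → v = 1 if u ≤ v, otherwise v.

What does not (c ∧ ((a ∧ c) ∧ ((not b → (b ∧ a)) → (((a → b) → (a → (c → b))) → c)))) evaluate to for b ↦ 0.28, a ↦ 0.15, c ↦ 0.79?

(a ∧ c) = min(0.15, 0.79) = 0.15
not b: Gödel ¬ of 0.28 = 0 (operand ≠ 0)
(b ∧ a) = min(0.28, 0.15) = 0.15
(not b → (b ∧ a)): 0 ≤ 0.15, so result = 1
(a → b): 0.15 ≤ 0.28, so result = 1
(c → b): 0.79 > 0.28, so result = 0.28
(a → (c → b)): 0.15 ≤ 0.28, so result = 1
((a → b) → (a → (c → b))): 1 ≤ 1, so result = 1
(((a → b) → (a → (c → b))) → c): 1 > 0.79, so result = 0.79
((not b → (b ∧ a)) → (((a → b) → (a → (c → b))) → c)): 1 > 0.79, so result = 0.79
((a ∧ c) ∧ ((not b → (b ∧ a)) → (((a → b) → (a → (c → b))) → c))) = min(0.15, 0.79) = 0.15
(c ∧ ((a ∧ c) ∧ ((not b → (b ∧ a)) → (((a → b) → (a → (c → b))) → c)))) = min(0.79, 0.15) = 0.15
not (c ∧ ((a ∧ c) ∧ ((not b → (b ∧ a)) → (((a → b) → (a → (c → b))) → c)))): Gödel ¬ of 0.15 = 0 (operand ≠ 0)

0.00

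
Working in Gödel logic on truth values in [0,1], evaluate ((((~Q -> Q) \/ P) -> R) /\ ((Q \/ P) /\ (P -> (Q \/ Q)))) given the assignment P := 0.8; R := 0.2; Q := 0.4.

0.20

~Q: Gödel ¬ of 0.4 = 0 (operand ≠ 0)
(~Q -> Q): 0 ≤ 0.4, so result = 1
((~Q -> Q) \/ P) = max(1, 0.8) = 1
(((~Q -> Q) \/ P) -> R): 1 > 0.2, so result = 0.2
(Q \/ P) = max(0.4, 0.8) = 0.8
(Q \/ Q) = max(0.4, 0.4) = 0.4
(P -> (Q \/ Q)): 0.8 > 0.4, so result = 0.4
((Q \/ P) /\ (P -> (Q \/ Q))) = min(0.8, 0.4) = 0.4
((((~Q -> Q) \/ P) -> R) /\ ((Q \/ P) /\ (P -> (Q \/ Q)))) = min(0.2, 0.4) = 0.2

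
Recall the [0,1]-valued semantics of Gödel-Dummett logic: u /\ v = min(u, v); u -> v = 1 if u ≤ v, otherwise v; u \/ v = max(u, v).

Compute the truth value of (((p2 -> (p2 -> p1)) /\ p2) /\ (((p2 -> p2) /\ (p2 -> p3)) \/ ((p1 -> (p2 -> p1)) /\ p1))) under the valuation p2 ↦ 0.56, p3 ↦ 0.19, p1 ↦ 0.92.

0.56

(p2 -> p1): 0.56 ≤ 0.92, so result = 1
(p2 -> (p2 -> p1)): 0.56 ≤ 1, so result = 1
((p2 -> (p2 -> p1)) /\ p2) = min(1, 0.56) = 0.56
(p2 -> p2): 0.56 ≤ 0.56, so result = 1
(p2 -> p3): 0.56 > 0.19, so result = 0.19
((p2 -> p2) /\ (p2 -> p3)) = min(1, 0.19) = 0.19
(p2 -> p1): 0.56 ≤ 0.92, so result = 1
(p1 -> (p2 -> p1)): 0.92 ≤ 1, so result = 1
((p1 -> (p2 -> p1)) /\ p1) = min(1, 0.92) = 0.92
(((p2 -> p2) /\ (p2 -> p3)) \/ ((p1 -> (p2 -> p1)) /\ p1)) = max(0.19, 0.92) = 0.92
(((p2 -> (p2 -> p1)) /\ p2) /\ (((p2 -> p2) /\ (p2 -> p3)) \/ ((p1 -> (p2 -> p1)) /\ p1))) = min(0.56, 0.92) = 0.56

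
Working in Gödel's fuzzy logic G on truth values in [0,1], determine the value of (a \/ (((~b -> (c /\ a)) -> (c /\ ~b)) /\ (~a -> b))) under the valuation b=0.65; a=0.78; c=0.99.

~b: Gödel ¬ of 0.65 = 0 (operand ≠ 0)
(c /\ a) = min(0.99, 0.78) = 0.78
(~b -> (c /\ a)): 0 ≤ 0.78, so result = 1
~b: Gödel ¬ of 0.65 = 0 (operand ≠ 0)
(c /\ ~b) = min(0.99, 0) = 0
((~b -> (c /\ a)) -> (c /\ ~b)): 1 > 0, so result = 0
~a: Gödel ¬ of 0.78 = 0 (operand ≠ 0)
(~a -> b): 0 ≤ 0.65, so result = 1
(((~b -> (c /\ a)) -> (c /\ ~b)) /\ (~a -> b)) = min(0, 1) = 0
(a \/ (((~b -> (c /\ a)) -> (c /\ ~b)) /\ (~a -> b))) = max(0.78, 0) = 0.78

0.78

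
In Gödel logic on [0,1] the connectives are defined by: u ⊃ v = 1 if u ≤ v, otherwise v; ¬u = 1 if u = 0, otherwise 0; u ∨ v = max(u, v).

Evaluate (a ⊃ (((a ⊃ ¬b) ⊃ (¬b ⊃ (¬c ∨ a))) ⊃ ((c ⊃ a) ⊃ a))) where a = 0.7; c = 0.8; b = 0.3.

1.00

¬b: Gödel ¬ of 0.3 = 0 (operand ≠ 0)
(a ⊃ ¬b): 0.7 > 0, so result = 0
¬b: Gödel ¬ of 0.3 = 0 (operand ≠ 0)
¬c: Gödel ¬ of 0.8 = 0 (operand ≠ 0)
(¬c ∨ a) = max(0, 0.7) = 0.7
(¬b ⊃ (¬c ∨ a)): 0 ≤ 0.7, so result = 1
((a ⊃ ¬b) ⊃ (¬b ⊃ (¬c ∨ a))): 0 ≤ 1, so result = 1
(c ⊃ a): 0.8 > 0.7, so result = 0.7
((c ⊃ a) ⊃ a): 0.7 ≤ 0.7, so result = 1
(((a ⊃ ¬b) ⊃ (¬b ⊃ (¬c ∨ a))) ⊃ ((c ⊃ a) ⊃ a)): 1 ≤ 1, so result = 1
(a ⊃ (((a ⊃ ¬b) ⊃ (¬b ⊃ (¬c ∨ a))) ⊃ ((c ⊃ a) ⊃ a))): 0.7 ≤ 1, so result = 1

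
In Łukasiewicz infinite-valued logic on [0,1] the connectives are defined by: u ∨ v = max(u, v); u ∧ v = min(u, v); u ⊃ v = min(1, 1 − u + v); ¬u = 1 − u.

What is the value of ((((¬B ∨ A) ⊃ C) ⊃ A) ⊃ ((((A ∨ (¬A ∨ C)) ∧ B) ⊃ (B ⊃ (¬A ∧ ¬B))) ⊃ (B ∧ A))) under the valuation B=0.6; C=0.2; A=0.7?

¬B: Łukasiewicz ¬ gives 1 − 0.6 = 0.4
(¬B ∨ A) = max(0.4, 0.7) = 0.7
((¬B ∨ A) ⊃ C): min(1, 1 − 0.7 + 0.2) = 0.5
(((¬B ∨ A) ⊃ C) ⊃ A): min(1, 1 − 0.5 + 0.7) = 1
¬A: Łukasiewicz ¬ gives 1 − 0.7 = 0.3
(¬A ∨ C) = max(0.3, 0.2) = 0.3
(A ∨ (¬A ∨ C)) = max(0.7, 0.3) = 0.7
((A ∨ (¬A ∨ C)) ∧ B) = min(0.7, 0.6) = 0.6
¬A: Łukasiewicz ¬ gives 1 − 0.7 = 0.3
¬B: Łukasiewicz ¬ gives 1 − 0.6 = 0.4
(¬A ∧ ¬B) = min(0.3, 0.4) = 0.3
(B ⊃ (¬A ∧ ¬B)): min(1, 1 − 0.6 + 0.3) = 0.7
(((A ∨ (¬A ∨ C)) ∧ B) ⊃ (B ⊃ (¬A ∧ ¬B))): min(1, 1 − 0.6 + 0.7) = 1
(B ∧ A) = min(0.6, 0.7) = 0.6
((((A ∨ (¬A ∨ C)) ∧ B) ⊃ (B ⊃ (¬A ∧ ¬B))) ⊃ (B ∧ A)): min(1, 1 − 1 + 0.6) = 0.6
((((¬B ∨ A) ⊃ C) ⊃ A) ⊃ ((((A ∨ (¬A ∨ C)) ∧ B) ⊃ (B ⊃ (¬A ∧ ¬B))) ⊃ (B ∧ A))): min(1, 1 − 1 + 0.6) = 0.6

0.60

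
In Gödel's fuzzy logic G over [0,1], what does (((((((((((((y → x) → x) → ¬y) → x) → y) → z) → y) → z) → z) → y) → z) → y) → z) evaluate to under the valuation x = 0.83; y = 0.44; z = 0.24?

(y → x): 0.44 ≤ 0.83, so result = 1
((y → x) → x): 1 > 0.83, so result = 0.83
¬y: Gödel ¬ of 0.44 = 0 (operand ≠ 0)
(((y → x) → x) → ¬y): 0.83 > 0, so result = 0
((((y → x) → x) → ¬y) → x): 0 ≤ 0.83, so result = 1
(((((y → x) → x) → ¬y) → x) → y): 1 > 0.44, so result = 0.44
((((((y → x) → x) → ¬y) → x) → y) → z): 0.44 > 0.24, so result = 0.24
(((((((y → x) → x) → ¬y) → x) → y) → z) → y): 0.24 ≤ 0.44, so result = 1
((((((((y → x) → x) → ¬y) → x) → y) → z) → y) → z): 1 > 0.24, so result = 0.24
(((((((((y → x) → x) → ¬y) → x) → y) → z) → y) → z) → z): 0.24 ≤ 0.24, so result = 1
((((((((((y → x) → x) → ¬y) → x) → y) → z) → y) → z) → z) → y): 1 > 0.44, so result = 0.44
(((((((((((y → x) → x) → ¬y) → x) → y) → z) → y) → z) → z) → y) → z): 0.44 > 0.24, so result = 0.24
((((((((((((y → x) → x) → ¬y) → x) → y) → z) → y) → z) → z) → y) → z) → y): 0.24 ≤ 0.44, so result = 1
(((((((((((((y → x) → x) → ¬y) → x) → y) → z) → y) → z) → z) → y) → z) → y) → z): 1 > 0.24, so result = 0.24

0.24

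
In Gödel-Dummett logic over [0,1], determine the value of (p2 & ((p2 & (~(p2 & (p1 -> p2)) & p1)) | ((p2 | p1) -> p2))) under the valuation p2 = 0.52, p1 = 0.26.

(p1 -> p2): 0.26 ≤ 0.52, so result = 1
(p2 & (p1 -> p2)) = min(0.52, 1) = 0.52
~(p2 & (p1 -> p2)): Gödel ¬ of 0.52 = 0 (operand ≠ 0)
(~(p2 & (p1 -> p2)) & p1) = min(0, 0.26) = 0
(p2 & (~(p2 & (p1 -> p2)) & p1)) = min(0.52, 0) = 0
(p2 | p1) = max(0.52, 0.26) = 0.52
((p2 | p1) -> p2): 0.52 ≤ 0.52, so result = 1
((p2 & (~(p2 & (p1 -> p2)) & p1)) | ((p2 | p1) -> p2)) = max(0, 1) = 1
(p2 & ((p2 & (~(p2 & (p1 -> p2)) & p1)) | ((p2 | p1) -> p2))) = min(0.52, 1) = 0.52

0.52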